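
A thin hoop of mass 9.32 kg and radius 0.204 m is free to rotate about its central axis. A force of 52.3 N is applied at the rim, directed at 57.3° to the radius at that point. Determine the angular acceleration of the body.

α ≈ 23.1 rad/s²

I = MR² = (9.32)(0.204)² = 0.3879 kg·m².
Only the tangential component produces torque: τ = F R sinθ = (52.3)(0.204) sin 57.3° = 8.978 N·m.
From τ = Iα: α = 8.978/0.3879 = 23.15 rad/s².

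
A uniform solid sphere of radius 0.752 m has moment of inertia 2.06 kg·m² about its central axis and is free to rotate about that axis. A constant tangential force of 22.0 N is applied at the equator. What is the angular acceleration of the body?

α ≈ 8.03 rad/s²

τ = F R = (22.0)(0.752) = 16.54 N·m.
From τ = Iα: α = 16.54/2.060 = 8.031 rad/s².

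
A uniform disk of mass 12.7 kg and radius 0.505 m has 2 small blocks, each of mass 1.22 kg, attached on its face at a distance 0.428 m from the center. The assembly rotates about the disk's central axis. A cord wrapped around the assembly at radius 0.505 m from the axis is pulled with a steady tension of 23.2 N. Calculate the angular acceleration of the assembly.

I_disk = ½MR² = ½(12.7)(0.505)² = 1.619 kg·m².
I_blocks = 2·m·r² = 2(1.22)(0.428)² = 0.4470 kg·m².
Total I = 2.066 kg·m².
τ = F r = (23.2)(0.505) = 11.72 N·m.
α = τ/I = 11.72/2.066 = 5.670 rad/s².

α ≈ 5.67 rad/s²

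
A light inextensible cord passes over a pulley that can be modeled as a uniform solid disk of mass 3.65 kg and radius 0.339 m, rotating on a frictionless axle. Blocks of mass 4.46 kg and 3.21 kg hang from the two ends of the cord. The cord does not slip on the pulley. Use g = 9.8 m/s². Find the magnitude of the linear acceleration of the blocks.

a ≈ 1.29 m/s²

I = ½MR² = (1/2)(3.65)(0.339)² = 0.2097 kg·m².
Heavier block: m₁g − T₁ = m₁a. Lighter block: T₂ − m₂g = m₂a.
Pulley: (T₁ − T₂)R = Iα = I(a/R), so T₁ − T₂ = (I/R²)a = (1/2)M_p a = 1.825·a.
Adding the three: (m₁ − m₂)g = (m₁ + m₂ + 1.825)a, so a = (4.46 − 3.21)(9.8)/(4.46 + 3.21 + 1.825) = 1.290 m/s².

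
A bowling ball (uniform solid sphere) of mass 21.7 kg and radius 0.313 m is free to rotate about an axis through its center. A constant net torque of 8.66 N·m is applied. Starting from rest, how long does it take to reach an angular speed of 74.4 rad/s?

I = (2/5)MR² = (2/5)(21.7)(0.313)² = 0.8504 kg·m².
α = τ/I = 8.66/0.8504 = 10.18 rad/s².
ω = αt ⇒ t = ω/α = 74.4/10.18 = 7.306 s.

t ≈ 7.31 s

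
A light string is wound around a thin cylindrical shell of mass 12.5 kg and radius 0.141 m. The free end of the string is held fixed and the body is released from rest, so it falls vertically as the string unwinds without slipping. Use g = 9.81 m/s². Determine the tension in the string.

T ≈ 61.3 N

Translation: Mg − T = Ma. Rotation about the center: TR = Iα with I = MR².
With a = αR: T = (I/R²)a = M a, so Mg = (1 + 1.000)Ma.
a = g/(1 + 1.000) = 9.81/2.000 = 4.905 m/s².
T = 1.000·M·a = (1.000)(12.5)(4.905) = 61.31 N.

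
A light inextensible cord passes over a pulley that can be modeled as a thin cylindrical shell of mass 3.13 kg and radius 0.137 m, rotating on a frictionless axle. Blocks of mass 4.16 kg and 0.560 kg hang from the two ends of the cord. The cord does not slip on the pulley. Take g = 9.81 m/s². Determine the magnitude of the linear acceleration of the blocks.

I = MR² = (3.13)(0.137)² = 0.05875 kg·m².
Heavier block: m₁g − T₁ = m₁a. Lighter block: T₂ − m₂g = m₂a.
Pulley: (T₁ − T₂)R = Iα = I(a/R), so T₁ − T₂ = (I/R²)a = 1·M_p a = 3.130·a.
Adding the three: (m₁ − m₂)g = (m₁ + m₂ + 3.130)a, so a = (4.16 − 0.560)(9.81)/(4.16 + 0.560 + 3.130) = 4.499 m/s².

a ≈ 4.50 m/s²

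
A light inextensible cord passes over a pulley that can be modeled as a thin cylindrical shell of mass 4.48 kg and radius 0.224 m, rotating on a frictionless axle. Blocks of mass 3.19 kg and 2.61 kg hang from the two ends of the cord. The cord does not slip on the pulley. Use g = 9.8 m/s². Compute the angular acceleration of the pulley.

I = MR² = (4.48)(0.224)² = 0.2248 kg·m².
Heavier block: m₁g − T₁ = m₁a. Lighter block: T₂ − m₂g = m₂a.
Pulley: (T₁ − T₂)R = Iα = I(a/R), so T₁ − T₂ = (I/R²)a = 1·M_p a = 4.480·a.
Adding the three: (m₁ − m₂)g = (m₁ + m₂ + 4.480)a, so a = (3.19 − 2.61)(9.8)/(3.19 + 2.61 + 4.480) = 0.5529 m/s².
α = a/R = 0.5529/0.224 = 2.468 rad/s².

α ≈ 2.47 rad/s²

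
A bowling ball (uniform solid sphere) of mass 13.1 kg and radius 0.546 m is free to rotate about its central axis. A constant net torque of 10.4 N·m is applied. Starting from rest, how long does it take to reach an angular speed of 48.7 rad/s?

t ≈ 7.31 s

I = (2/5)MR² = (2/5)(13.1)(0.546)² = 1.562 kg·m².
α = τ/I = 10.4/1.562 = 6.658 rad/s².
ω = αt ⇒ t = ω/α = 48.7/6.658 = 7.315 s.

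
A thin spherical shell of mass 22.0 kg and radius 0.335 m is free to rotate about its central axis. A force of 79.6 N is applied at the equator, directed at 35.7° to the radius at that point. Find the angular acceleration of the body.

I = (2/3)MR² = (2/3)(22.0)(0.335)² = 1.646 kg·m².
Only the tangential component produces torque: τ = F R sinθ = (79.6)(0.335) sin 35.7° = 15.56 N·m.
Newton's second law for rotation, τ = Iα, gives α = τ/I = 15.56/1.646 = 9.454 rad/s².

α ≈ 9.45 rad/s²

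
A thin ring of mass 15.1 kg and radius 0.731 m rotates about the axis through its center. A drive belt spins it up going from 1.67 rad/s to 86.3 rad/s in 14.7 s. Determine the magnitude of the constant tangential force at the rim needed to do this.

I = MR² = (15.1)(0.731)² = 8.069 kg·m².
α = Δω/Δt = (86.3 − 1.67)/14.7 = 5.757 rad/s².
The required torque is τ = Iα = (8.069)(5.757) = 46.45 N·m.
A tangential force at the rim gives τ = FR, so F = τ/R = 46.45/0.731 = 63.55 N.

F ≈ 63.5 N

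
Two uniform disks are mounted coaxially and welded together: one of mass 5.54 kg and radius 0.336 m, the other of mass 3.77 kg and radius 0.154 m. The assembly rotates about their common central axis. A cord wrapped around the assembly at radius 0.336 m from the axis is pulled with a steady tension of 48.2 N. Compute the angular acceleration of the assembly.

I = ½M₁R₁² + ½M₂R₂² = ½(5.54)(0.336)² + ½(3.77)(0.154)² = 0.3574 kg·m².
τ = F r = (48.2)(0.336) = 16.20 N·m.
α = τ/I = 16.20/0.3574 = 45.31 rad/s².

α ≈ 45.3 rad/s²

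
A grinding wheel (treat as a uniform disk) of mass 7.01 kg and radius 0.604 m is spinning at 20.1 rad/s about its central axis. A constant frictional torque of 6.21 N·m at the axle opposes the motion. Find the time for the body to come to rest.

t ≈ 4.14 s

I = ½MR² = (1/2)(7.01)(0.604)² = 1.279 kg·m².
The net torque has magnitude 6.21 N·m, opposing ω.
|α| = τ/I = 6.210/1.279 = 4.857 rad/s² (deceleration).
0 = ω₀ − |α|t ⇒ t = ω₀/|α| = 20.1/4.857 = 4.139 s.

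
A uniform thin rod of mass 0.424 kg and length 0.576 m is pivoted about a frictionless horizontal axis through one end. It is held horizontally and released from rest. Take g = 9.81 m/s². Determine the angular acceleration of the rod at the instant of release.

About the pivot, I = (1/3)ML² = (1/3)(0.424)(0.576)² = 0.04689 kg·m².
The weight acts at the center, a distance L/2 = 0.2880 m from the pivot; τ = Mg(L/2) = 1.198 N·m.
α = τ/I = 1.198/0.04689 = 25.55 rad/s².
(Equivalently α = (3g/(2L)) = 25.55 rad/s².)

α ≈ 25.5 rad/s²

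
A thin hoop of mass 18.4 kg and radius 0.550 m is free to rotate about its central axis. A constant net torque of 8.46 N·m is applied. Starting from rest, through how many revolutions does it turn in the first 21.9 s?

≈ 58.0 revolutions

I = MR² = (18.4)(0.550)² = 5.566 kg·m².
α = τ/I = 8.46/5.566 = 1.520 rad/s².
θ = ½αt² = ½(1.520)(21.9)² = 364.5 rad.
Revolutions = θ/(2π) = 58.01.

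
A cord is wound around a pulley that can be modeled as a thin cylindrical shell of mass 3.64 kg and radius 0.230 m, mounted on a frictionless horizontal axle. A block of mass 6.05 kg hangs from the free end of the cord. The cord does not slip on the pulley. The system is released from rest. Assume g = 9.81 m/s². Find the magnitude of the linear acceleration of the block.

I = MR² = (3.64)(0.230)² = 0.1926 kg·m².
Block: mg − T = ma. Pulley: TR = Iα. No-slip: a = αR, so T = (I/R²)a = 3.640·a.
Then mg = (m + 3.640)a, so a = (6.05)(9.81)/(6.05 + 3.640) = 6.125 m/s².

a ≈ 6.12 m/s²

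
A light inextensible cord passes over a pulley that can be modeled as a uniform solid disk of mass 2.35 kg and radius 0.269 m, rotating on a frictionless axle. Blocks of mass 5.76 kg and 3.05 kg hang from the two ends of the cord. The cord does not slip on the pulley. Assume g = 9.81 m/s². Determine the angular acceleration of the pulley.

α ≈ 9.90 rad/s²

I = ½MR² = (1/2)(2.35)(0.269)² = 0.08502 kg·m².
Heavier block: m₁g − T₁ = m₁a. Lighter block: T₂ − m₂g = m₂a.
Pulley: (T₁ − T₂)R = Iα = I(a/R), so T₁ − T₂ = (I/R²)a = (1/2)M_p a = 1.175·a.
Adding the three: (m₁ − m₂)g = (m₁ + m₂ + 1.175)a, so a = (5.76 − 3.05)(9.81)/(5.76 + 3.05 + 1.175) = 2.663 m/s².
α = a/R = 2.663/0.269 = 9.898 rad/s².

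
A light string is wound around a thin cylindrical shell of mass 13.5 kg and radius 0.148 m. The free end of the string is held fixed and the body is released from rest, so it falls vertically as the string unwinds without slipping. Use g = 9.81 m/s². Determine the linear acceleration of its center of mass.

a ≈ 4.91 m/s²

Translation: Mg − T = Ma. Rotation about the center: TR = Iα with I = MR².
With a = αR: T = (I/R²)a = M a, so Mg = (1 + 1.000)Ma.
a = g/(1 + 1.000) = 9.81/2.000 = 4.905 m/s².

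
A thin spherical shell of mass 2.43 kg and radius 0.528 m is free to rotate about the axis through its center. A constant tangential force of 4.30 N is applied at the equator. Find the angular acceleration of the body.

I = (2/3)MR² = (2/3)(2.43)(0.528)² = 0.4516 kg·m².
τ = F R = (4.30)(0.528) = 2.270 N·m.
Newton's second law for rotation, τ = Iα, gives α = τ/I = 2.270/0.4516 = 5.027 rad/s².

α ≈ 5.03 rad/s²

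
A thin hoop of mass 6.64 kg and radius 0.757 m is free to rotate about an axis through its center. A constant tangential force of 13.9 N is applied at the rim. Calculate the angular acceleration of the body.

α ≈ 2.77 rad/s²

I = MR² = (6.64)(0.757)² = 3.805 kg·m².
τ = F R = (13.9)(0.757) = 10.52 N·m.
Newton's second law for rotation, τ = Iα, gives α = τ/I = 10.52/3.805 = 2.765 rad/s².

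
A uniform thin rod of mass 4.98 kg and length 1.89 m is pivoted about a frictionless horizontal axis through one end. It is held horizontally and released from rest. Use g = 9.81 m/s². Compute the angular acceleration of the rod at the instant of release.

α ≈ 7.79 rad/s²

About the pivot, I = (1/3)ML² = (1/3)(4.98)(1.89)² = 5.930 kg·m².
The weight acts at the center, a distance L/2 = 0.9450 m from the pivot; τ = Mg(L/2) = 46.17 N·m.
α = τ/I = 46.17/5.930 = 7.786 rad/s².
(Equivalently α = (3g/(2L)) = 7.786 rad/s².)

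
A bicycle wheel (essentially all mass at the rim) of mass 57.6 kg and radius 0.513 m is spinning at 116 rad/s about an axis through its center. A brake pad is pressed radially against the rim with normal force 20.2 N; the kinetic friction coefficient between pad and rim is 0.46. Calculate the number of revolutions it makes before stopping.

I = MR² = (57.6)(0.513)² = 15.16 kg·m².
Friction force f = μN = (0.46)(20.2) = 9.292 N at the rim; torque magnitude τ = fR = 4.767 N·m, opposing ω.
|α| = τ/I = 4.767/15.16 = 0.3145 rad/s² (deceleration).
ω² = ω₀² − 2|α|θ with ω = 0 ⇒ θ = ω₀²/(2|α|) = 21400 rad = 3405 rev.

≈ 3410 revolutions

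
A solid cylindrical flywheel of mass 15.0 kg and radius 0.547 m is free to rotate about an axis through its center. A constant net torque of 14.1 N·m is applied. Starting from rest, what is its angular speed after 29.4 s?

I = ½MR² = (1/2)(15.0)(0.547)² = 2.244 kg·m².
α = τ/I = 14.1/2.244 = 6.283 rad/s².
ω = ω₀ + αt = 0 + (6.283)(29.4) = 184.7 rad/s.

ω ≈ 185 rad/s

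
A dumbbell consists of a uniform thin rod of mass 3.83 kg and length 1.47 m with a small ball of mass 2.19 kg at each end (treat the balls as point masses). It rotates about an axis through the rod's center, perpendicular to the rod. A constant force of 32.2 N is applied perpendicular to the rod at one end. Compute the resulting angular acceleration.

α ≈ 7.74 rad/s²

I_rod = (1/12)ML² = (1/12)(3.83)(1.47)² = 0.6897 kg·m².
I_balls = 2·m·(L/2)² = 2(2.19)(0.7350)² = 2.366 kg·m².
Total I = 3.056 kg·m².
τ = F·(L/2) = (32.2)(0.735) = 23.67 N·m.
α = τ/I = 23.67/3.056 = 7.745 rad/s².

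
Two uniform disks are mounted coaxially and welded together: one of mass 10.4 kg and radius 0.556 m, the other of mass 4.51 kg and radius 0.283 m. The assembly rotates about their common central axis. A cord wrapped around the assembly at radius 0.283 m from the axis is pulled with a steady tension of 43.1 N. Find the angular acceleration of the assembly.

I = ½M₁R₁² + ½M₂R₂² = ½(10.4)(0.556)² + ½(4.51)(0.283)² = 1.788 kg·m².
τ = F r = (43.1)(0.283) = 12.20 N·m.
α = τ/I = 12.20/1.788 = 6.821 rad/s².

α ≈ 6.82 rad/s²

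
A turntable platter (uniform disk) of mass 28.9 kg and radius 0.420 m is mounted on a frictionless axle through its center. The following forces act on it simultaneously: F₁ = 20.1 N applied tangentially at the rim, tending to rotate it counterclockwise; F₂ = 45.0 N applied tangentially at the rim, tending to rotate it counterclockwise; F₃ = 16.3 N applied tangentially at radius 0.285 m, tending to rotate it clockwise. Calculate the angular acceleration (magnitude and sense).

α ≈ 8.90 rad/s², counterclockwise

I = ½MR² = (1/2)(28.9)(0.420)² = 2.549 kg·m².
Taking counterclockwise as positive: τ₁ = +(20.1)(0.420) = +8.442 N·m; τ₂ = +(45.0)(0.420) = +18.90 N·m; τ₃ = −(16.3)(0.285) = −4.646 N·m.
Net torque τ = 22.70 N·m.
α = τ/I = 22.70/2.549 = 8.904 rad/s².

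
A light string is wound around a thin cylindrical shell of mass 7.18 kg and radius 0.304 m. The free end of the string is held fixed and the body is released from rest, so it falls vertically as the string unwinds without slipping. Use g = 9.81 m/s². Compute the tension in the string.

T ≈ 35.2 N

Translation: Mg − T = Ma. Rotation about the center: TR = Iα with I = MR².
With a = αR: T = (I/R²)a = M a, so Mg = (1 + 1.000)Ma.
a = g/(1 + 1.000) = 9.81/2.000 = 4.905 m/s².
T = 1.000·M·a = (1.000)(7.18)(4.905) = 35.22 N.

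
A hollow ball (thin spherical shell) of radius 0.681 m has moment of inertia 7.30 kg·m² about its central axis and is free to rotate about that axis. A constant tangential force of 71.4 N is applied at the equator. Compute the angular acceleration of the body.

α ≈ 6.66 rad/s²

τ = F R = (71.4)(0.681) = 48.62 N·m.
Newton's second law for rotation, τ = Iα, gives α = τ/I = 48.62/7.300 = 6.661 rad/s².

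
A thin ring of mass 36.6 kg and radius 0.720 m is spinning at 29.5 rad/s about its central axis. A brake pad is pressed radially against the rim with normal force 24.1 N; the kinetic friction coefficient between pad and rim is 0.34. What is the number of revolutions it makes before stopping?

≈ 223 revolutions

I = MR² = (36.6)(0.720)² = 18.97 kg·m².
Friction force f = μN = (0.34)(24.1) = 8.194 N at the rim; torque magnitude τ = fR = 5.900 N·m, opposing ω.
|α| = τ/I = 5.900/18.97 = 0.3109 rad/s² (deceleration).
ω² = ω₀² − 2|α|θ with ω = 0 ⇒ θ = ω₀²/(2|α|) = 1399 rad = 222.7 rev.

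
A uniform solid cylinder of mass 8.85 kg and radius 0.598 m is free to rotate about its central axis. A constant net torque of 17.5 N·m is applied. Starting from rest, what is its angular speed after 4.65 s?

ω ≈ 51.4 rad/s

I = ½MR² = (1/2)(8.85)(0.598)² = 1.582 kg·m².
α = τ/I = 17.5/1.582 = 11.06 rad/s².
ω = ω₀ + αt = 0 + (11.06)(4.65) = 51.43 rad/s.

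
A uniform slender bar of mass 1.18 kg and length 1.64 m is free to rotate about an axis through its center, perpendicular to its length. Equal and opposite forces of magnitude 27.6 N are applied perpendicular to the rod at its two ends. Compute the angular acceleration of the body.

α ≈ 171 rad/s²

I = (1/12)ML² = (1/12)(1.18)(1.64)² = 0.2645 kg·m².
The couple gives τ = F·(L/2) + F·(L/2) = F L = (27.6)(1.64) = 45.26 N·m.
From τ = Iα: α = 45.26/0.2645 = 171.1 rad/s².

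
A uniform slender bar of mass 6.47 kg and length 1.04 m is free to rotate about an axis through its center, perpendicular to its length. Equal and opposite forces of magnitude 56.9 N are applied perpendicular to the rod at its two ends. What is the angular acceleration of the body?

α ≈ 101 rad/s²

I = (1/12)ML² = (1/12)(6.47)(1.04)² = 0.5832 kg·m².
The couple gives τ = F·(L/2) + F·(L/2) = F L = (56.9)(1.04) = 59.18 N·m.
Newton's second law for rotation, τ = Iα, gives α = τ/I = 59.18/0.5832 = 101.5 rad/s².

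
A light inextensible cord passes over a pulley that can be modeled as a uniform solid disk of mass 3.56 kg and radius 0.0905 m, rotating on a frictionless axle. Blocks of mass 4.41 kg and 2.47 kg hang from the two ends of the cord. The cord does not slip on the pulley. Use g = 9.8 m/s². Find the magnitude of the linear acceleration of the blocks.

I = ½MR² = (1/2)(3.56)(0.0905)² = 0.01458 kg·m².
Heavier block: m₁g − T₁ = m₁a. Lighter block: T₂ − m₂g = m₂a.
Pulley: (T₁ − T₂)R = Iα = I(a/R), so T₁ − T₂ = (I/R²)a = (1/2)M_p a = 1.780·a.
Adding the three: (m₁ − m₂)g = (m₁ + m₂ + 1.780)a, so a = (4.41 − 2.47)(9.8)/(4.41 + 2.47 + 1.780) = 2.195 m/s².

a ≈ 2.20 m/s²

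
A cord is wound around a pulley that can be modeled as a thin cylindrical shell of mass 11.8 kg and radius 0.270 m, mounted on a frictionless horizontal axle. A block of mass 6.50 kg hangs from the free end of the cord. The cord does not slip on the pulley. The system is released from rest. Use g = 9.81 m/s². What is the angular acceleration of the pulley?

I = MR² = (11.8)(0.270)² = 0.8602 kg·m².
Block: mg − T = ma. Pulley: TR = Iα. No-slip: a = αR, so T = (I/R²)a = 11.80·a.
Then mg = (m + 11.80)a, so a = (6.50)(9.81)/(6.50 + 11.80) = 3.484 m/s².
α = a/R = 3.484/0.270 = 12.91 rad/s².

α ≈ 12.9 rad/s²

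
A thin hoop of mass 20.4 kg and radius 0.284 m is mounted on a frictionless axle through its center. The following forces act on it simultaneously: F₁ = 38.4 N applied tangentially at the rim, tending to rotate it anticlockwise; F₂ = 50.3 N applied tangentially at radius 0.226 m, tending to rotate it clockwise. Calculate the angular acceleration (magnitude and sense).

α ≈ 0.281 rad/s², clockwise

I = MR² = (20.4)(0.284)² = 1.645 kg·m².
Taking anticlockwise as positive: τ₁ = +(38.4)(0.284) = +10.91 N·m; τ₂ = −(50.3)(0.226) = −11.37 N·m.
Net torque τ = -0.4622 N·m.
α = τ/I = -0.4622/1.645 = -0.2809 rad/s².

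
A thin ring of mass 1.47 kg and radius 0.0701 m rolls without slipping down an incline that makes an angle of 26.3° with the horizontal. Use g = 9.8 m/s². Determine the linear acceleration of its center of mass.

Translation along the incline: Mg sinθ − f = Ma.
Rotation about the center: fR = Iα with I = MR². No-slip gives a = αR, so f = (I/R²)a = M a.
Substituting: Mg sinθ = (1 + 1.000)Ma, so a = g sinθ/(1 + 1.000) = (9.8) sin 26.3° / 2.000 = 2.171 m/s².

a ≈ 2.17 m/s²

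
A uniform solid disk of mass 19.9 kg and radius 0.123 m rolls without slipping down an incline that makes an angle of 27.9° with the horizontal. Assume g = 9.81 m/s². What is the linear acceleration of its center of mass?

a ≈ 3.06 m/s²

Translation along the incline: Mg sinθ − f = Ma.
Rotation about the center: fR = Iα with I = ½MR². No-slip gives a = αR, so f = (I/R²)a = (1/2)M a.
Substituting: Mg sinθ = (1 + 0.5000)Ma, so a = g sinθ/(1 + 0.5000) = (9.81) sin 27.9° / 1.500 = 3.060 m/s².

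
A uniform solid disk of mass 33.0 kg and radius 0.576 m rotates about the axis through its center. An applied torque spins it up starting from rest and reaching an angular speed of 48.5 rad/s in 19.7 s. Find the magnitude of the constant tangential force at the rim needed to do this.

I = ½MR² = (1/2)(33.0)(0.576)² = 5.474 kg·m².
α = Δω/Δt = (48.5 − 0)/19.7 = 2.462 rad/s².
The required torque is τ = Iα = (5.474)(2.462) = 13.48 N·m.
A tangential force at the rim gives τ = FR, so F = τ/R = 13.48/0.576 = 23.40 N.

F ≈ 23.4 N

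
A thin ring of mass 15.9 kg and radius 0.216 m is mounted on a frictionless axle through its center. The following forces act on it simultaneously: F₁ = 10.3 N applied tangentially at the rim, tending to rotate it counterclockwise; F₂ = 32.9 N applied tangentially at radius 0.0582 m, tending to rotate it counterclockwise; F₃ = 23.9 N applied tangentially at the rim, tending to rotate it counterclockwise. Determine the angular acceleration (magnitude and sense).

α ≈ 12.5 rad/s², counterclockwise

I = MR² = (15.9)(0.216)² = 0.7418 kg·m².
Taking counterclockwise as positive: τ₁ = +(10.3)(0.216) = +2.225 N·m; τ₂ = +(32.9)(0.0582) = +1.915 N·m; τ₃ = +(23.9)(0.216) = +5.162 N·m.
Net torque τ = 9.302 N·m.
α = τ/I = 9.302/0.7418 = 12.54 rad/s².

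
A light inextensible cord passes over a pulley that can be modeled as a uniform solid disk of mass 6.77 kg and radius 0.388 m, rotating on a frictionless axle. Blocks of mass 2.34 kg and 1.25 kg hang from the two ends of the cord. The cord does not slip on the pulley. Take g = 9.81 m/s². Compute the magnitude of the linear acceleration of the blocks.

a ≈ 1.53 m/s²

I = ½MR² = (1/2)(6.77)(0.388)² = 0.5096 kg·m².
Heavier block: m₁g − T₁ = m₁a. Lighter block: T₂ − m₂g = m₂a.
Pulley: (T₁ − T₂)R = Iα = I(a/R), so T₁ − T₂ = (I/R²)a = (1/2)M_p a = 3.385·a.
Adding the three: (m₁ − m₂)g = (m₁ + m₂ + 3.385)a, so a = (2.34 − 1.25)(9.81)/(2.34 + 1.25 + 3.385) = 1.533 m/s².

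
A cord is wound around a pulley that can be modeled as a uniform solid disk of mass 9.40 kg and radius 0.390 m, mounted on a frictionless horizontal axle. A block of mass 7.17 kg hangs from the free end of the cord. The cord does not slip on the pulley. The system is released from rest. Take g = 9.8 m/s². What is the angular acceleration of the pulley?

I = ½MR² = (1/2)(9.40)(0.390)² = 0.7149 kg·m².
Block: mg − T = ma. Pulley: TR = Iα. No-slip: a = αR, so T = (I/R²)a = 4.700·a.
Then mg = (m + 4.700)a, so a = (7.17)(9.8)/(7.17 + 4.700) = 5.920 m/s².
α = a/R = 5.920/0.390 = 15.18 rad/s².

α ≈ 15.2 rad/s²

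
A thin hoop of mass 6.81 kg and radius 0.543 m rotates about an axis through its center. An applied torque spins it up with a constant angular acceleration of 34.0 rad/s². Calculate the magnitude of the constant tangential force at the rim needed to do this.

I = MR² = (6.81)(0.543)² = 2.008 kg·m².
The required torque is τ = Iα = (2.008)(34.00) = 68.27 N·m.
A tangential force at the rim gives τ = FR, so F = τ/R = 68.27/0.543 = 125.7 N.

F ≈ 126 N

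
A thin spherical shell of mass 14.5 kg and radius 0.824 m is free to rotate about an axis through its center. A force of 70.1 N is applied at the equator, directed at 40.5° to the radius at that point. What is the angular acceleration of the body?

I = (2/3)MR² = (2/3)(14.5)(0.824)² = 6.563 kg·m².
Only the tangential component produces torque: τ = F R sinθ = (70.1)(0.824) sin 40.5° = 37.51 N·m.
From τ = Iα: α = 37.51/6.563 = 5.716 rad/s².

α ≈ 5.72 rad/s²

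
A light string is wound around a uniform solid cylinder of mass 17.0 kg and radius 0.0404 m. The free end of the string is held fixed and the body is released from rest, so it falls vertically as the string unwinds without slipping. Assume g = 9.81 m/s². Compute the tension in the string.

Translation: Mg − T = Ma. Rotation about the center: TR = Iα with I = ½MR².
With a = αR: T = (I/R²)a = (1/2)M a, so Mg = (1 + 0.5000)Ma.
a = g/(1 + 0.5000) = 9.81/1.500 = 6.540 m/s².
T = 0.5000·M·a = (0.5000)(17.0)(6.540) = 55.59 N.

T ≈ 55.6 N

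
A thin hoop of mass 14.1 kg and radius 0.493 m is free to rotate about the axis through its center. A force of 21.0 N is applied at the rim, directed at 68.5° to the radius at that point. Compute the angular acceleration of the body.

α ≈ 2.81 rad/s²

I = MR² = (14.1)(0.493)² = 3.427 kg·m².
Only the tangential component produces torque: τ = F R sinθ = (21.0)(0.493) sin 68.5° = 9.633 N·m.
Newton's second law for rotation, τ = Iα, gives α = τ/I = 9.633/3.427 = 2.811 rad/s².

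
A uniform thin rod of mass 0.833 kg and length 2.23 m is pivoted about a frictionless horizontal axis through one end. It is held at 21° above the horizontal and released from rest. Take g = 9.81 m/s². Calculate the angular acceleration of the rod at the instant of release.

About the pivot, I = (1/3)ML² = (1/3)(0.833)(2.23)² = 1.381 kg·m².
The weight acts at the center, a distance L/2 = 1.115 m from the pivot; τ = Mg(L/2) cos 21° = 8.506 N·m.
α = τ/I = 8.506/1.381 = 6.160 rad/s².
(Equivalently α = (3g/(2L)) cos 21° = 6.160 rad/s².)

α ≈ 6.16 rad/s²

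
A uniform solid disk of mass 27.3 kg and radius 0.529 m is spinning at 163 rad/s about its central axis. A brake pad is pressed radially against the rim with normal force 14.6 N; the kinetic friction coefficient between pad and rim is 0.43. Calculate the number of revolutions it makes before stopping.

≈ 2430 revolutions

I = ½MR² = (1/2)(27.3)(0.529)² = 3.820 kg·m².
Friction force f = μN = (0.43)(14.6) = 6.278 N at the rim; torque magnitude τ = fR = 3.321 N·m, opposing ω.
|α| = τ/I = 3.321/3.820 = 0.8694 rad/s² (deceleration).
ω² = ω₀² − 2|α|θ with ω = 0 ⇒ θ = ω₀²/(2|α|) = 15280 rad = 2432 rev.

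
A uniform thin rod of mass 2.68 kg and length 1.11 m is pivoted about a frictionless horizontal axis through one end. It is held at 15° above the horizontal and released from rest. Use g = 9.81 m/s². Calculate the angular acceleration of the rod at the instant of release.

About the pivot, I = (1/3)ML² = (1/3)(2.68)(1.11)² = 1.101 kg·m².
The weight acts at the center, a distance L/2 = 0.5550 m from the pivot; τ = Mg(L/2) cos 15° = 14.09 N·m.
α = τ/I = 14.09/1.101 = 12.81 rad/s².

α ≈ 12.8 rad/s²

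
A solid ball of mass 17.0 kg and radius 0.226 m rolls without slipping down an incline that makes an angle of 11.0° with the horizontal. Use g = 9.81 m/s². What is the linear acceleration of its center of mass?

a ≈ 1.34 m/s²

Translation along the incline: Mg sinθ − f = Ma.
Rotation about the center: fR = Iα with I = (2/5)MR². No-slip gives a = αR, so f = (I/R²)a = (2/5)M a.
Substituting: Mg sinθ = (1 + 0.4000)Ma, so a = g sinθ/(1 + 0.4000) = (9.81) sin 11.0° / 1.400 = 1.337 m/s².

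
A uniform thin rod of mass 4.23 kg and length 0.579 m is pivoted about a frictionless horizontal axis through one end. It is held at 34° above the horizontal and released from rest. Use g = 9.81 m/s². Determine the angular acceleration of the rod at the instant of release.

About the pivot, I = (1/3)ML² = (1/3)(4.23)(0.579)² = 0.4727 kg·m².
The weight acts at the center, a distance L/2 = 0.2895 m from the pivot; τ = Mg(L/2) cos 34° = 9.959 N·m.
α = τ/I = 9.959/0.4727 = 21.07 rad/s².
(Equivalently α = (3g/(2L)) cos 34° = 21.07 rad/s².)

α ≈ 21.1 rad/s²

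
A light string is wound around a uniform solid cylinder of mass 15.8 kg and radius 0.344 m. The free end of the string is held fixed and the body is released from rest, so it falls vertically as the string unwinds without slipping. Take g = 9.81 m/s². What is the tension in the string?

Translation: Mg − T = Ma. Rotation about the center: TR = Iα with I = ½MR².
With a = αR: T = (I/R²)a = (1/2)M a, so Mg = (1 + 0.5000)Ma.
a = g/(1 + 0.5000) = 9.81/1.500 = 6.540 m/s².
T = 0.5000·M·a = (0.5000)(15.8)(6.540) = 51.67 N.

T ≈ 51.7 N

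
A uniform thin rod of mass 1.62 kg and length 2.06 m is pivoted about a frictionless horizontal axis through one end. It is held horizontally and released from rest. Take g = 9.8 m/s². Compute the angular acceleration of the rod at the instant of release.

About the pivot, I = (1/3)ML² = (1/3)(1.62)(2.06)² = 2.292 kg·m².
The weight acts at the center, a distance L/2 = 1.030 m from the pivot; τ = Mg(L/2) = 16.35 N·m.
α = τ/I = 16.35/2.292 = 7.136 rad/s².

α ≈ 7.14 rad/s²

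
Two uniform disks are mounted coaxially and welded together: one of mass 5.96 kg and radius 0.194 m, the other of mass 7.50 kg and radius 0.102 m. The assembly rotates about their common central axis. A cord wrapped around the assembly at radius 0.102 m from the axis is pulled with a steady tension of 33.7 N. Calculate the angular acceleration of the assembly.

I = ½M₁R₁² + ½M₂R₂² = ½(5.96)(0.194)² + ½(7.50)(0.102)² = 0.1512 kg·m².
τ = F r = (33.7)(0.102) = 3.437 N·m.
α = τ/I = 3.437/0.1512 = 22.74 rad/s².

α ≈ 22.7 rad/s²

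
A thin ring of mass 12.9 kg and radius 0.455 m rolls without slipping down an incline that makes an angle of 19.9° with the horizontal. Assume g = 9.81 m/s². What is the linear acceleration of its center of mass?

a ≈ 1.67 m/s²

Translation along the incline: Mg sinθ − f = Ma.
Rotation about the center: fR = Iα with I = MR². No-slip gives a = αR, so f = (I/R²)a = M a.
Substituting: Mg sinθ = (1 + 1.000)Ma, so a = g sinθ/(1 + 1.000) = (9.81) sin 19.9° / 2.000 = 1.670 m/s².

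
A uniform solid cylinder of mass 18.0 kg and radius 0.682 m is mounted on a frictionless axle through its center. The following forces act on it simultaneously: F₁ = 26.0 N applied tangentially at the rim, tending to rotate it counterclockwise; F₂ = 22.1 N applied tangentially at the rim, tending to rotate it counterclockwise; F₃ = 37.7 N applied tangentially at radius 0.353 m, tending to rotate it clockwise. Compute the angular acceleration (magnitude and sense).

I = ½MR² = (1/2)(18.0)(0.682)² = 4.186 kg·m².
Taking counterclockwise as positive: τ₁ = +(26.0)(0.682) = +17.73 N·m; τ₂ = +(22.1)(0.682) = +15.07 N·m; τ₃ = −(37.7)(0.353) = −13.31 N·m.
Net torque τ = 19.50 N·m.
α = τ/I = 19.50/4.186 = 4.657 rad/s².

α ≈ 4.66 rad/s², counterclockwise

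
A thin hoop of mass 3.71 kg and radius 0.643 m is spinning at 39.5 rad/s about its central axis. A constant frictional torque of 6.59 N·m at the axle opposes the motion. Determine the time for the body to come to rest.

I = MR² = (3.71)(0.643)² = 1.534 kg·m².
The net torque has magnitude 6.59 N·m, opposing ω.
|α| = τ/I = 6.590/1.534 = 4.296 rad/s² (deceleration).
0 = ω₀ − |α|t ⇒ t = ω₀/|α| = 39.5/4.296 = 9.194 s.

t ≈ 9.19 s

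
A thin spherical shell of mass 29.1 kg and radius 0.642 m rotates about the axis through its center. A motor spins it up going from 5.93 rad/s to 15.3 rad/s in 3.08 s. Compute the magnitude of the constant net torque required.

I = (2/3)MR² = (2/3)(29.1)(0.642)² = 7.996 kg·m².
α = Δω/Δt = (15.3 − 5.93)/3.08 = 3.042 rad/s².
τ = Iα = (7.996)(3.042) = 24.33 N·m.

τ ≈ 24.3 N·m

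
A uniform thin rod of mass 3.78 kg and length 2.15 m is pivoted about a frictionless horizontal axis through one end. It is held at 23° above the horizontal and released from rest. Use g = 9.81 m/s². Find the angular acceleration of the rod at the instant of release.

About the pivot, I = (1/3)ML² = (1/3)(3.78)(2.15)² = 5.824 kg·m².
The weight acts at the center, a distance L/2 = 1.075 m from the pivot; τ = Mg(L/2) cos 23° = 36.69 N·m.
α = τ/I = 36.69/5.824 = 6.300 rad/s².
(Equivalently α = (3g/(2L)) cos 23° = 6.300 rad/s².)

α ≈ 6.30 rad/s²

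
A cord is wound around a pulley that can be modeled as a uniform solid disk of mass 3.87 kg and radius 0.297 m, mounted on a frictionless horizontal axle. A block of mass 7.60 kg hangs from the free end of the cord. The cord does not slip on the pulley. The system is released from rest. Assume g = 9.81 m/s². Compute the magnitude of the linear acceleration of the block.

a ≈ 7.82 m/s²

I = ½MR² = (1/2)(3.87)(0.297)² = 0.1707 kg·m².
Block: mg − T = ma. Pulley: TR = Iα. No-slip: a = αR, so T = (I/R²)a = 1.935·a.
Then mg = (m + 1.935)a, so a = (7.60)(9.81)/(7.60 + 1.935) = 7.819 m/s².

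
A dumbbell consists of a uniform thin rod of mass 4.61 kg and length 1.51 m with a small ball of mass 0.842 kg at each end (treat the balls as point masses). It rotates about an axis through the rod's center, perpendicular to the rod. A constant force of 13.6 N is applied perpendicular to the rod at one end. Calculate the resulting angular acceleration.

α ≈ 5.59 rad/s²

I_rod = (1/12)ML² = (1/12)(4.61)(1.51)² = 0.8759 kg·m².
I_balls = 2·m·(L/2)² = 2(0.842)(0.7550)² = 0.9599 kg·m².
Total I = 1.836 kg·m².
τ = F·(L/2) = (13.6)(0.755) = 10.27 N·m.
α = τ/I = 10.27/1.836 = 5.593 rad/s².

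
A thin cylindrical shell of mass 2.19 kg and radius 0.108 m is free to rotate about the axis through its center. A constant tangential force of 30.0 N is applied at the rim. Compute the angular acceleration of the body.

I = MR² = (2.19)(0.108)² = 0.02554 kg·m².
τ = F R = (30.0)(0.108) = 3.240 N·m.
Newton's second law for rotation, τ = Iα, gives α = τ/I = 3.240/0.02554 = 126.8 rad/s².

α ≈ 127 rad/s²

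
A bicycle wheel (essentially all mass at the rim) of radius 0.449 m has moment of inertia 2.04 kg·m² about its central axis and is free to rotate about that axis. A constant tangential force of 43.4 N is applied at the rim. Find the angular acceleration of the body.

α ≈ 9.55 rad/s²

τ = F R = (43.4)(0.449) = 19.49 N·m.
From τ = Iα: α = 19.49/2.040 = 9.552 rad/s².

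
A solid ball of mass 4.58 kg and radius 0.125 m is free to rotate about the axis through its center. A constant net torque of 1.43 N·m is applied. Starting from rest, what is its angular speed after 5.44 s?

I = (2/5)MR² = (2/5)(4.58)(0.125)² = 0.02863 kg·m².
α = τ/I = 1.43/0.02863 = 49.96 rad/s².
ω = ω₀ + αt = 0 + (49.96)(5.44) = 271.8 rad/s.

ω ≈ 272 rad/s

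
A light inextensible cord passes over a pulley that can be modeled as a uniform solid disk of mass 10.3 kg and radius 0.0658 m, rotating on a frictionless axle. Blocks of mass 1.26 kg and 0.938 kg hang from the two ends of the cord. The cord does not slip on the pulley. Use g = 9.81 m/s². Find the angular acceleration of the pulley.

I = ½MR² = (1/2)(10.3)(0.0658)² = 0.02230 kg·m².
Heavier block: m₁g − T₁ = m₁a. Lighter block: T₂ − m₂g = m₂a.
Pulley: (T₁ − T₂)R = Iα = I(a/R), so T₁ − T₂ = (I/R²)a = (1/2)M_p a = 5.150·a.
Adding the three: (m₁ − m₂)g = (m₁ + m₂ + 5.150)a, so a = (1.26 − 0.938)(9.81)/(1.26 + 0.938 + 5.150) = 0.4299 m/s².
α = a/R = 0.4299/0.0658 = 6.533 rad/s².

α ≈ 6.53 rad/s²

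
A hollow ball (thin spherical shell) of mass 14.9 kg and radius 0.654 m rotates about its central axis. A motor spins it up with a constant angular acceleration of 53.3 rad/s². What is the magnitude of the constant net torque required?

τ ≈ 226 N·m

I = (2/3)MR² = (2/3)(14.9)(0.654)² = 4.249 kg·m².
τ = Iα = (4.249)(53.30) = 226.5 N·m.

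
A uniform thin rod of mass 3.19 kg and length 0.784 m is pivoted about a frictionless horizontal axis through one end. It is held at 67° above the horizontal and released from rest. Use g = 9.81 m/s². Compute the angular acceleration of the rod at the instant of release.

About the pivot, I = (1/3)ML² = (1/3)(3.19)(0.784)² = 0.6536 kg·m².
The weight acts at the center, a distance L/2 = 0.3920 m from the pivot; τ = Mg(L/2) cos 67° = 4.793 N·m.
α = τ/I = 4.793/0.6536 = 7.334 rad/s².

α ≈ 7.33 rad/s²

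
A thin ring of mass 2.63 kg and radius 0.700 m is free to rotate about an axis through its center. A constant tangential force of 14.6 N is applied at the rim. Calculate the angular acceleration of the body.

α ≈ 7.93 rad/s²

I = MR² = (2.63)(0.700)² = 1.289 kg·m².
τ = F R = (14.6)(0.700) = 10.22 N·m.
Newton's second law for rotation, τ = Iα, gives α = τ/I = 10.22/1.289 = 7.930 rad/s².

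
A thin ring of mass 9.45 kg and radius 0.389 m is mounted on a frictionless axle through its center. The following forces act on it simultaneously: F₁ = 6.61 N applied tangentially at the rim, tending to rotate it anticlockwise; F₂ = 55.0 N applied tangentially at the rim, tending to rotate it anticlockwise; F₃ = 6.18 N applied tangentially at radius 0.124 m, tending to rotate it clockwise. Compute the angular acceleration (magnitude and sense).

α ≈ 16.2 rad/s², anticlockwise

I = MR² = (9.45)(0.389)² = 1.430 kg·m².
Taking anticlockwise as positive: τ₁ = +(6.61)(0.389) = +2.571 N·m; τ₂ = +(55.0)(0.389) = +21.39 N·m; τ₃ = −(6.18)(0.124) = −0.7663 N·m.
Net torque τ = 23.20 N·m.
α = τ/I = 23.20/1.430 = 16.22 rad/s².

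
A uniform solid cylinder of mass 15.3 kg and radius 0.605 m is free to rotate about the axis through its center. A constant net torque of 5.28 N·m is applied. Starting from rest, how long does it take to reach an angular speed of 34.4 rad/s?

I = ½MR² = (1/2)(15.3)(0.605)² = 2.800 kg·m².
α = τ/I = 5.28/2.800 = 1.886 rad/s².
ω = αt ⇒ t = ω/α = 34.4/1.886 = 18.24 s.

t ≈ 18.2 s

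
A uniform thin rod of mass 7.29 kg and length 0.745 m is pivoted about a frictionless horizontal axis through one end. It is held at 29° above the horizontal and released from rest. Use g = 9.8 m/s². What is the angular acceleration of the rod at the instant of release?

About the pivot, I = (1/3)ML² = (1/3)(7.29)(0.745)² = 1.349 kg·m².
The weight acts at the center, a distance L/2 = 0.3725 m from the pivot; τ = Mg(L/2) cos 29° = 23.28 N·m.
α = τ/I = 23.28/1.349 = 17.26 rad/s².
(Equivalently α = (3g/(2L)) cos 29° = 17.26 rad/s².)

α ≈ 17.3 rad/s²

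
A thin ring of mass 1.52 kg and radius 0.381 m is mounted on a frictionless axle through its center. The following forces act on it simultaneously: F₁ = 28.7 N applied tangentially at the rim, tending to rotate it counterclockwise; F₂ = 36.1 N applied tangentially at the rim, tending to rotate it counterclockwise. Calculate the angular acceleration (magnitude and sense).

I = MR² = (1.52)(0.381)² = 0.2206 kg·m².
Taking counterclockwise as positive: τ₁ = +(28.7)(0.381) = +10.93 N·m; τ₂ = +(36.1)(0.381) = +13.75 N·m.
Net torque τ = 24.69 N·m.
α = τ/I = 24.69/0.2206 = 111.9 rad/s².

α ≈ 112 rad/s², counterclockwise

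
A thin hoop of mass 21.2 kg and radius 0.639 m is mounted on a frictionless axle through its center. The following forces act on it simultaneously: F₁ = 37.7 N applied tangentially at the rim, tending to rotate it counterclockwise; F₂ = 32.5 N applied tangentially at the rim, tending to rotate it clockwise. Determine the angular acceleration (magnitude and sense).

I = MR² = (21.2)(0.639)² = 8.656 kg·m².
Taking counterclockwise as positive: τ₁ = +(37.7)(0.639) = +24.09 N·m; τ₂ = −(32.5)(0.639) = −20.77 N·m.
Net torque τ = 3.323 N·m.
α = τ/I = 3.323/8.656 = 0.3839 rad/s².

α ≈ 0.384 rad/s², counterclockwise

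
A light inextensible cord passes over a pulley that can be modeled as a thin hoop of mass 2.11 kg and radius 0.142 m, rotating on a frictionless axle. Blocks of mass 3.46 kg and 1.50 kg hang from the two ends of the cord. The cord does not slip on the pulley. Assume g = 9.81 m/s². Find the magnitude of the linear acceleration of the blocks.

a ≈ 2.72 m/s²

I = MR² = (2.11)(0.142)² = 0.04255 kg·m².
Heavier block: m₁g − T₁ = m₁a. Lighter block: T₂ − m₂g = m₂a.
Pulley: (T₁ − T₂)R = Iα = I(a/R), so T₁ − T₂ = (I/R²)a = 1·M_p a = 2.110·a.
Adding the three: (m₁ − m₂)g = (m₁ + m₂ + 2.110)a, so a = (3.46 − 1.50)(9.81)/(3.46 + 1.50 + 2.110) = 2.720 m/s².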